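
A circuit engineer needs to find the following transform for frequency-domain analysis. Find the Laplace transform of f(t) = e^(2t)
L{e^(at)} = 1/(s-a)
L{e^(2t)} = 1/(s-2)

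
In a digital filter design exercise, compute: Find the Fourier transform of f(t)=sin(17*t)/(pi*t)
sin(W * t)/(pi * t) = (W/pi) * sinc(W * t/pi) is the impulse response of the ideal low-pass filter with cutoff W (here W = 17).
Its Fourier transform is a rectangular function:
F(omega) = 1 for |omega| < 17, 0 otherwise

Answer: rect(omega/34) [i.e., 1 for |omega| < 17, 0 otherwise]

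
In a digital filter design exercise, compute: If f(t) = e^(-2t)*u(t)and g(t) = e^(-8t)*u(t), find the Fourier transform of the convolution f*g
By the convolution theorem: F{f*g}=F(omega)*G(omega)
F(omega)=1/(2+j*omega), G(omega)=1/(8+j*omega)
F{f*g}=1/((2+j*omega)(8+j*omega))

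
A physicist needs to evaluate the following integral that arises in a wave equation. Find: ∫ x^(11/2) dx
Power rule: ∫ x^(11/2) dx=x^(13/2)/(13/2) + C

Answer: (2/13)·x^(13/2) + C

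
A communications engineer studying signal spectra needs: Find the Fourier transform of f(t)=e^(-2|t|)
Using the standard pair: F{e^(-a|t|)}=2a/(a^2+omega^2)
With a=2: F(omega)=4/(4+omega^2)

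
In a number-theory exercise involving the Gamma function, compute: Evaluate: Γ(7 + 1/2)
Γ(n + 1/2)=(2n)!√π/(4^n·n!)
=87178291200√π/(16384·5040)=(135135/128)·√π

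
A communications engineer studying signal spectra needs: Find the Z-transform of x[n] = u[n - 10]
Using the time-shift property: Z{u[n-10]}=z^(-10)*z/(z-1)
=z^(-9)/(z-1)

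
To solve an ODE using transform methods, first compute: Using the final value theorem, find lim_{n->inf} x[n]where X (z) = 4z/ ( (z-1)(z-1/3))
Final value theorem: lim x[n]=lim_{z->1} (z-1)*X(z)
(z-1)*X(z)=4z/(z-1/3)
As z->1: 4/(1-1/3)=4/(2/3)=6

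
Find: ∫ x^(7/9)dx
Power rule: ∫ x^(7/9) dx=x^(16/9)/(16/9)+C

Answer: (9/16)·x^(16/9)+C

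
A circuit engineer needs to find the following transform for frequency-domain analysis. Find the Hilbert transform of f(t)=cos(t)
The Hilbert transform shifts each frequency component by -pi/2.
H{cos(wt)} = sin(wt)
With w = 1: H{cos(t)} = sin(t)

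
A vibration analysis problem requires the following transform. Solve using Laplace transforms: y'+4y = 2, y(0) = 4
Take L of both sides: sY(s) - 4 + 4Y(s) = 2/s
Y(s)(s + 4) = 2/s + 4
Y(s) = 2/(s(s + 4)) + 4/(s + 4)
Partial fractions: 2/(s(s + 4)) = (1/2)/s - (1/2)/(s + 4)
So Y(s) = (1/2)/s + (7/2)/(s + 4)
Inverse transform (L^(-1){1/s} = 1, L^(-1){1/(s + 4)} = e^(-4t)):

Answer: y(t) = 1/2 + (7/2)·e^(-4t)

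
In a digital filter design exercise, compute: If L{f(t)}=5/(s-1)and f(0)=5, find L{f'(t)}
L{f'(t)} = s·F(s) - f(0) = 5s/(s-1)-5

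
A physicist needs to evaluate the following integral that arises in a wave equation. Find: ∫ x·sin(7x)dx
By parts: u=x, dv=sin(7x) dx
du=dx, v=-cos(7x)/7
=-x·cos(7x)/7+sin(7x)/7²+C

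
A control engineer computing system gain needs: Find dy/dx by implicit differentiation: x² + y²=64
Differentiate both sides: 2x + 2y·(dy/dx) = 0
Solve: dy/dx = -2x/(2y) = -x/y

Answer: dy/dx = -x/y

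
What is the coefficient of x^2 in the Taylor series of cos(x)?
cos(x)=Σ (-1)^k x^(2k)/(2k)!
For x^2: (-1)^1/2!=-1/2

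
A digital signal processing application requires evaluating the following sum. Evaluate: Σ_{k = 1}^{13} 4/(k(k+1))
Partial fractions: 4/(k(k+1)) = 4/k - 4/(k+1)
Telescoping sum: 4(1-1/14) = 4·13/14

Answer: 26/7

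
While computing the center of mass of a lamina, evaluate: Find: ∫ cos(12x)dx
Using substitution u = 12x: ∫ cos(u) du/12 = sin(u)/12 + C

Answer: (1/12)sin(12x) + C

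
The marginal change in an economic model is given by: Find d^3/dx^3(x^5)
Apply power rule 3 times:
d^1: 5x^4
d^2: 20x^3
d^3: 60x^2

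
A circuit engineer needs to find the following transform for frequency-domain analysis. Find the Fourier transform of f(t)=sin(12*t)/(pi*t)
sin(W * t)/(pi * t)=(W/pi) * sinc(W * t/pi) is the impulse response of the ideal low-pass filter with cutoff W (here W=12).
Its Fourier transform is a rectangular function:
F(omega)=1 for |omega| < 12, 0 otherwise

Answer: rect(omega/24) [i.e., 1 for |omega| < 12, 0 otherwise]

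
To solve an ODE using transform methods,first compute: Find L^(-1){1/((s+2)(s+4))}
Partial fractions: 1/((s+2)(s+4)) = A/(s+2)+B/(s+4)
Cover-up: A = 1/(s+4)|_{s = -2} = 1/2; B = 1/(s+2)|_{s = -4} = -1/2
L^(-1) = (1/2)e^(-2t) - (1/2)e^(-4t)

Answer: (1/2)(e^(-2t) - e^(-4t))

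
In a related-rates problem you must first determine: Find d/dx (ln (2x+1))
Chain rule: d/dx[ln(u)]=u'/u where u=2x+1
u'=2

Answer: (2)/(2x+1)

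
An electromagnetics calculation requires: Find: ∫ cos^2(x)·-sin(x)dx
Let u = cos(x), du = -sin(x) dx
∫ u^2 du = u^3/3+C

Answer: cos^3(x)/3+C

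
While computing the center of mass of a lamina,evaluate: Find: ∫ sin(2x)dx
Using substitution u=2x: ∫ sin(u) du/2=-cos(u)/2+C

Answer: (-1/2)cos(2x)+C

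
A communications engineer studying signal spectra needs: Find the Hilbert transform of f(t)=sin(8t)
The Hilbert transform shifts each frequency component by -pi/2.
H{sin(wt)} = -cos(wt)
With w = 8: H{sin(8t)} = -cos(8t)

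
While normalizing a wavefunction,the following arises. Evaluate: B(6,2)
B(x,y)=Γ(x)Γ(y)/Γ(x+y)=(x-1)!(y-1)!/(x+y-1)!
B(6,2)=5!·1!/7!=1/42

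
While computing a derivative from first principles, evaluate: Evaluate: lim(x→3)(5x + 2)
Polynomial is continuous, so substitute x = 3:
5·3 + 2 = 17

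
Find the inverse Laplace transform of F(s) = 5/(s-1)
L^(-1){5/(s-a)}=c·e^(at)
Here a=1, c=5

Answer: 5e^(t)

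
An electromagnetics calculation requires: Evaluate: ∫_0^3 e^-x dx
Antiderivative: -e^-x
Evaluate: -(e^-3-1)

Answer: (e^-3-1)/(-1)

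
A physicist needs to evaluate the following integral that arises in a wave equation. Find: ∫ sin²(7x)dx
Using identity sin²(u) = (1 - cos(2u))/2:
∫ (1 - cos(14x))/2 dx = x/2 - sin(14x)/28 + C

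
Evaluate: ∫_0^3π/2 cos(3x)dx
Antiderivative: sin(3x)/3
Evaluate at bounds: [sin(3·3π/2)/3] - [sin(3·0)/3]
=((1) - (0))/3=1/3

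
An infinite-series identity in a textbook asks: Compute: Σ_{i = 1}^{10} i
Using formula: Σ i^1 = n(n+1)/2 = 10·11/2 = 55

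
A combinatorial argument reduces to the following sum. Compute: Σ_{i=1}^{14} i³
Using formula: Σ i^3 = [n(n+1)/2]² = [14·15/2]² = 11025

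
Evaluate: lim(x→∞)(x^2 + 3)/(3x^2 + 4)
Divide numerator and denominator by x^2:
lim (1+3/x^2)/(3+4/x^2)=1/3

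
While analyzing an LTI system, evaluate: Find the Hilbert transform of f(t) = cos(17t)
The Hilbert transform shifts each frequency component by -pi/2.
H{cos(wt)}=sin(wt)
With w=17: H{cos(17t)}=sin(17t)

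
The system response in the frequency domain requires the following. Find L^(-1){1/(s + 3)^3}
L^(-1){1/(s-a)^n} = t^(n-1)·e^(at)/(n-1)!
Here a = -3, n = 3: t^2·e^(-3t)/2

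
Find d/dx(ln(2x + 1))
Chain rule: d/dx[ln(u)]=u'/u where u=2x+1
u'=2

Answer: (2)/(2x+1)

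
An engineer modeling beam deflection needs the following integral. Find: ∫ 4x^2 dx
Using power rule: ∫ 4x^2 dx = 4/3 x^3+C = (4/3)x^3+C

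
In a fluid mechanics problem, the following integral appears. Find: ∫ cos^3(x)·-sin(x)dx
Let u = cos(x), du = -sin(x) dx
∫ u^3 du = u^4/4+C

Answer: cos^4(x)/4+C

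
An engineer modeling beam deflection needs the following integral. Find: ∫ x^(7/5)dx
Power rule: ∫ x^(7/5) dx = x^(12/5)/(12/5)+C

Answer: (5/12)·x^(12/5)+C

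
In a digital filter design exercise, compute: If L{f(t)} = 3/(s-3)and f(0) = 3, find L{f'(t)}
L{f'(t)} = s·F(s) - f(0) = 3s/(s-3)-3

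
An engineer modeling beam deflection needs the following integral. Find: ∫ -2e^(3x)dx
Since d/dx[e^(3x)]=3e^(3x), we get -2/3 e^(3x) + C

Answer: (-2/3)e^(3x) + C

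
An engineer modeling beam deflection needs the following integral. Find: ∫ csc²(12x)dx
Since d/dx[-cot(12x)]=12csc²(12x), integral=-cot(12x)/12 + C

Answer: (-1/12)cot(12x) + C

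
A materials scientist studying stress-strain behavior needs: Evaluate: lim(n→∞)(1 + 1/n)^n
This is the definition of e^1: lim(1+1/n)^n=e^1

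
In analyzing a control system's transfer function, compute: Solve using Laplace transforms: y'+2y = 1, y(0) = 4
Take L of both sides: sY(s) - 4 + 2Y(s)=1/s
Y(s)(s + 2)=1/s + 4
Y(s)=1/(s(s + 2)) + 4/(s + 2)
Partial fractions: 1/(s(s + 2))=(1/2)/s - (1/2)/(s + 2)
So Y(s)=(1/2)/s + (7/2)/(s + 2)
Inverse transform (L^(-1){1/s}=1, L^(-1){1/(s + 2)}=e^(-2t)):

Answer: y(t)=1/2 + (7/2)·e^(-2t)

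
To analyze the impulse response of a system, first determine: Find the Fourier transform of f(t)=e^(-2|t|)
Using the standard pair: F{e^(-a|t|)}=2a/(a^2+omega^2)
With a=2: F(omega)=4/(4+omega^2)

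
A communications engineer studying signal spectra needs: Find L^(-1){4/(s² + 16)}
L^(-1){w/(s² + w²)} = sin(wt)
Here w = 4

Answer: sin(4t)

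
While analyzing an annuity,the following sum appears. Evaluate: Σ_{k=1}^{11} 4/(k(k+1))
Partial fractions: 4/(k(k+1))=4/k - 4/(k+1)
Telescoping sum: 4(1-1/12)=4·11/12

Answer: 11/3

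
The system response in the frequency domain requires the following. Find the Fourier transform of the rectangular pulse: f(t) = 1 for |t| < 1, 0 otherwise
F(omega) = integral from -1 to 1 of e^(-j*omega*t) dt
= 2*sin(1*omega)/omega = 2*sinc(1*omega/pi)

Answer: 2*sin(1*omega)/omega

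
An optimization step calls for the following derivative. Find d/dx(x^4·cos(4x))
Product rule: (fg)' = f'g+fg'
f = x^4, f' = 4x^3
g = cos(4x), g' = -4·sin(4x)

Answer: 4x^3·cos(4x)-4x^4·sin(4x)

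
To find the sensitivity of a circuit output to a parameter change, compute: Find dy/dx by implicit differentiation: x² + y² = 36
Differentiate both sides: 2x+2y·(dy/dx)=0
Solve: dy/dx=-2x/(2y)=-x/y

Answer: dy/dx=-x/y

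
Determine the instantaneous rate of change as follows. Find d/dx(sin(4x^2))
Chain rule: d/dx[sin(u)]=cos(u)·u' where u=4x^2
u'=8x

Answer: 8x·cos(4x^2)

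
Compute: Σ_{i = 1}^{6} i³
Using formula: Σ i^3 = [n(n+1)/2]² = [6·7/2]² = 441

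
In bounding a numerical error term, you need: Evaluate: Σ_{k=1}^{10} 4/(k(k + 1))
Partial fractions: 4/(k(k+1))=4/k - 4/(k+1)
Telescoping sum: 4(1-1/11)=4·10/11

Answer: 40/11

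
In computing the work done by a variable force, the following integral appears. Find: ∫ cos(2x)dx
Using substitution u=2x: ∫ cos(u) du/2=sin(u)/2 + C

Answer: (1/2)sin(2x) + C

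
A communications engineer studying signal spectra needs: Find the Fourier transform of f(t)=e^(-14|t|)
Using the standard pair: F{e^(-a|t|)} = 2a/(a^2 + omega^2)
With a = 14: F(omega) = 28/(196 + omega^2)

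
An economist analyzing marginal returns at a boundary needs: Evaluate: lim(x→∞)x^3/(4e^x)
Apply L'Hôpital 3 times (∞/∞ each time):
Eventually get 3!/(4e^x) → 0

Answer: 0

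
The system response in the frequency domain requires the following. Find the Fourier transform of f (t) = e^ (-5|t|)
Using the standard pair: F{e^(-a|t|)}=2a/(a^2+omega^2)
With a=5: F(omega)=10/(25+omega^2)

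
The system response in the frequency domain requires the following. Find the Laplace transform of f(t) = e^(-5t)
L{e^(at)} = 1/(s-a)
L{e^(-5t)} = 1/(s + 5)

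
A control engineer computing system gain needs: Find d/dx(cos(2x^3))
Chain rule: d/dx[cos(u)]=-sin(u)·u' where u=2x^3
u'=6x^2

Answer: -6x^2·sin(2x^3)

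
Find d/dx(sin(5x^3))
Chain rule: d/dx[sin(u)] = cos(u)·u' where u = 5x^3
u' = 15x^2

Answer: 15x^2·cos(5x^3)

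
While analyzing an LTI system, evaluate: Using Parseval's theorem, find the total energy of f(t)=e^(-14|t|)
Parseval's theorem: E = integral |f(t)|^2 dt = (1/2pi) integral |F(omega)|^2 domega
E = integral_{-inf}^{inf} e^(-28|t|) dt = 2*integral_0^inf e^(-28t) dt = 2/(2*14) = 1/14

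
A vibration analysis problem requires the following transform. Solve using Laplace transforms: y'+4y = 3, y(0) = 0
Take L of both sides: sY(s) - 0 + 4Y(s) = 3/s
Y(s)(s + 4) = 3/s + 0
Y(s) = 3/(s(s + 4)) + 0/(s + 4)
Partial fractions: 3/(s(s + 4)) = (3/4)/s - (3/4)/(s + 4)
So Y(s) = (3/4)/s - (3/4)/(s + 4)
Inverse transform (L^(-1){1/s} = 1, L^(-1){1/(s + 4)} = e^(-4t)):

Answer: y(t) = 3/4 - (3/4)·e^(-4t)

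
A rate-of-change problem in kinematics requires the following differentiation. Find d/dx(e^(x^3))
Chain rule: d/dx[e^u] = e^u · u' where u = x^3
u' = 3x^2

Answer: 3x^2·e^(x^3)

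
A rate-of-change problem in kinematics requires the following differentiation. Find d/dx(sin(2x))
Chain rule: d/dx[sin(u)]=cos(u)·u' where u=2x
u'=2

Answer: 2·cos(2x)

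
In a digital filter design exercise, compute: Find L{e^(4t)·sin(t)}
First shifting: L{e^(at)f(t)}=F(s-a)
L{sin(t)}=1/(s² + 1)
Shift: 1/((s-4)² + 1)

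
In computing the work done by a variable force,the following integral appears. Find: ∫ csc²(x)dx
Since d/dx[-cot(x)]=csc²(x), integral=-cot(x)+C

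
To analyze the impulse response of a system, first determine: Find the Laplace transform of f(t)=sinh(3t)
L{sinh(at)} = a/(s²-a²)
L{sinh(3t)} = 3/(s²-9)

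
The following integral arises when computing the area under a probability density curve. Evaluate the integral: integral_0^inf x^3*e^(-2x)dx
This is a Gamma integral. Substitute u = 2x (du = 2 dx):
integral_0^inf x^3*e^(-2x) dx = (1/2^4) integral_0^inf u^3*e^(-u) du
= Gamma(4)/2^4 = 3!/2^4 = 6/16

Answer: 3/8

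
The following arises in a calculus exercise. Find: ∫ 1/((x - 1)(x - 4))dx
Partial fractions: 1/((x-1)(x-4)) = A/(x-1) + B/(x-4)
A = -1/3, B = 1/3
∫ [-1/3· 1/(x-1) + 1/3· 1/(x-4)] dx
= (1/3)[ln|x-4| - ln|x-1|] + C

Answer: (1/3)·ln|(x-4)/(x-1)| + C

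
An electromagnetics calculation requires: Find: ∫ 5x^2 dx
Using power rule: ∫ 5x^2 dx=5/3 x^3+C=(5/3)x^3+C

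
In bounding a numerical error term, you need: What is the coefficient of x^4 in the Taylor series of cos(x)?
cos(x)=Σ (-1)^k x^(2k)/(2k)!
For x^4: (-1)^2/4!=1/24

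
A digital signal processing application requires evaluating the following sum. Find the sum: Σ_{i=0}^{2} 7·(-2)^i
Geometric series: S=a(1 - r^n)/(1 - r)
a=7, r=-2, n=3
S=7(1+8)/3=21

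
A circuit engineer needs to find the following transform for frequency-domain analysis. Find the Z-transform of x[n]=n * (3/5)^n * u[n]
Using the property Z{n*a^n*u[n]}=az/(z-a)^2
With a=3/5: X(z)=(3/5)z/(z - 3/5)^2, |z| > 3/5

Answer: (3/5)z/(z - 3/5)^2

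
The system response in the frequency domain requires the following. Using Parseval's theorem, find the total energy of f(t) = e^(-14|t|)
Parseval's theorem: E = integral |f(t)|^2 dt = (1/2pi) integral |F(omega)|^2 domega
E = integral_{-inf}^{inf} e^(-28|t|) dt = 2 * integral_0^inf e^(-28t) dt = 2/(2 * 14) = 1/14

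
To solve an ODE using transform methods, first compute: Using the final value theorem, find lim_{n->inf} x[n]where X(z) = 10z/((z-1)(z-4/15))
Final value theorem: lim x[n]=lim_{z->1} (z-1)*X(z)
(z-1)*X(z)=10z/(z-4/15)
As z->1: 10/(1-4/15)=10/(11/15)=150/11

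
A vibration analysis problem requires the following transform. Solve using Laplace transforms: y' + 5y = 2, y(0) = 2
Take L of both sides: sY(s)-2+5Y(s) = 2/s
Y(s)(s+5) = 2/s+2
Y(s) = 2/(s(s+5))+2/(s+5)
Partial fractions: 2/(s(s+5)) = (2/5)/s - (2/5)/(s+5)
So Y(s) = (2/5)/s+(8/5)/(s+5)
Inverse transform (L^(-1){1/s} = 1, L^(-1){1/(s+5)} = e^(-5t)):

Answer: y(t) = 2/5+(8/5)·e^(-5t)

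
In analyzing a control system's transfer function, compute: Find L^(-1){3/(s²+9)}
L^(-1){w/(s² + w²)}=sin(wt)
Here w=3

Answer: sin(3t)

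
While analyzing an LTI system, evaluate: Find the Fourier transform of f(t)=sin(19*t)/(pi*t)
sin(W * t)/(pi * t) = (W/pi) * sinc(W * t/pi) is the impulse response of the ideal low-pass filter with cutoff W (here W = 19).
Its Fourier transform is a rectangular function:
F(omega) = 1 for |omega| < 19, 0 otherwise

Answer: rect(omega/38) [i.e., 1 for |omega| < 19, 0 otherwise]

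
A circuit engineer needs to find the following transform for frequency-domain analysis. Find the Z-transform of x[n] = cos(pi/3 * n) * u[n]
Z{cos(w0 * n) * u[n]}=z(z - cos(w0))/(z^2-2z * cos(w0)+1)
With w0=pi/3: X(z)=z(z - cos(pi/3))/(z^2-2z * cos(pi/3)+1)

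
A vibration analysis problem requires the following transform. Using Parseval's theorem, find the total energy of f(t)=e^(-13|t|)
Parseval's theorem: E = integral |f(t)|^2 dt = (1/2pi) integral |F(omega)|^2 domega
E = integral_{-inf}^{inf} e^(-26|t|) dt = 2 * integral_0^inf e^(-26t) dt = 2/(2 * 13) = 1/13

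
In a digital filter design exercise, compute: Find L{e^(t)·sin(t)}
First shifting: L{e^(at)f(t)}=F(s-a)
L{sin(t)}=1/(s² + 1)
Shift: 1/((s-1)² + 1)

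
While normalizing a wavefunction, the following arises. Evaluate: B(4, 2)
B(x,y)=Γ(x)Γ(y)/Γ(x + y)=(x-1)!(y-1)!/(x + y-1)!
B(4,2)=3!·1!/5!=1/20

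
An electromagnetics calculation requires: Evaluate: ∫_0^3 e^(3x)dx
Antiderivative: (1/3)e^(3x)
Evaluate: (1/3)(e^9 - 1)

Answer: (e^9 - 1)/3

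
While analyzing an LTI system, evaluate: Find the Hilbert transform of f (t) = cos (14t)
The Hilbert transform shifts each frequency component by -pi/2.
H{cos(wt)} = sin(wt)
With w = 14: H{cos(14t)} = sin(14t)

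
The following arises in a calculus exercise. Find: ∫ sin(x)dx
Using standard integral: ∫ sin(x) dx = -cos(x) + C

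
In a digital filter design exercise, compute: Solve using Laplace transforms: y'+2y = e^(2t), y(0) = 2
Take L: sY - 2 + 2Y = 1/(s-2)
Y(s + 2) = 1/(s-2) + 2
Y = 1/((s-2)(s + 2)) + 2/(s + 2)
Partial fractions: 1/((s-2)(s + 2)) = (1/4)/(s-2) - (1/4)/(s + 2)
So Y = (1/4)/(s-2) + (7/4)/(s + 2)
Inverse Laplace transform (L^(-1){1/(s-2)} = e^(2t), L^(-1){1/(s + 2)} = e^(-2t)):

Answer: y(t) = (1/4)·e^(2t) + (7/4)·e^(-2t)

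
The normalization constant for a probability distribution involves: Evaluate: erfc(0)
erfc(x)=1 - erf(x); erfc(0)=1 - erf(0)=1 - 0=1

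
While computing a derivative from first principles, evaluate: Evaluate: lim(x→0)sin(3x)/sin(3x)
sin(u) ≈ u for small u:
sin(3x)/sin(3x) ≈ 3x/(3x)=3/3

Answer: 1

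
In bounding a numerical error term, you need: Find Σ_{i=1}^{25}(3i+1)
= 3·Σ i+1·25 = 3·325+25 = 1000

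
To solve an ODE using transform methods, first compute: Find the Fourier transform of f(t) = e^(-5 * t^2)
The Fourier transform of a Gaussian e^(-a * t^2) is sqrt(pi/a) * e^(-omega^2/(4a)).
With a = 5: F(omega) = sqrt(pi/5) * e^(-omega^2/20)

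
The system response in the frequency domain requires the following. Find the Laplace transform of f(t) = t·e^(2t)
L{t·e^(at)}=1/(s-a)²
L{t·e^(2t)}=1/(s-2)²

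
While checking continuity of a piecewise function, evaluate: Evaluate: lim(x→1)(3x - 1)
Polynomial is continuous, so substitute x=1:
3·1-1=2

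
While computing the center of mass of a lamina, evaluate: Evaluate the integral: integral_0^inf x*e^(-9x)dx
This is a Gamma integral. Substitute u=9x (du=9 dx):
integral_0^inf x*e^(-9x) dx=(1/9^2) integral_0^inf u^1*e^(-u) du
=Gamma(2)/9^2=1!/9^2=1/81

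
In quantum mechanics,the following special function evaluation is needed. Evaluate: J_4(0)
J_n(0)=0 for all n > 0 (Bessel function of first kind)
J_4(0)=0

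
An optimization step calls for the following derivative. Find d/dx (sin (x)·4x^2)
Product rule: (fg)' = f'g + fg'
f = sin(x), f' = cos(x)
g = 4x^2, g' = 8x

Answer: 4·cos(x)·x^2 + 8·sin(x)·x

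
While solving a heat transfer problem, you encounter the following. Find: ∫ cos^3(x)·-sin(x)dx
Let u = cos(x), du = -sin(x) dx
∫ u^3 du = u^4/4+C

Answer: cos^4(x)/4+C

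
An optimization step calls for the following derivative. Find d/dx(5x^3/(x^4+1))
Quotient rule: (f/g)'=(f'g - fg')/g²
f=5x^3, f'=15x^2
g=x^4 + 1, g'=4x^3

Answer: (15x^2·(x^4 + 1) - 20x^6)/(x^4 + 1)²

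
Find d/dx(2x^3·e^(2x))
Product rule: (fg)' = f'g + fg'
f = 2x^3, f' = 6x^2
g = e^(2x), g' = 2·e^(2x)

Answer: 6x^2·e^(2x) + 4x^3·e^(2x)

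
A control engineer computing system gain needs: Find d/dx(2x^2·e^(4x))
Product rule: (fg)' = f'g+fg'
f = 2x^2, f' = 4x
g = e^(4x), g' = 4·e^(4x)

Answer: 4x·e^(4x)+8x^2·e^(4x)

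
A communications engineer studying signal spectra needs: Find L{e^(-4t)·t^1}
First shifting: L{e^(at)f(t)}=F(s-a)
L{t^1}=1/s^2
Shift s → s + 4: 1/(s + 4)^2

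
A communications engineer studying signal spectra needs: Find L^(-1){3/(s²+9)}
L^(-1){w/(s²+w²)} = sin(wt)
Here w = 3

Answer: sin(3t)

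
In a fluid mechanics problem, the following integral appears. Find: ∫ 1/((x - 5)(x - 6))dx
Partial fractions: 1/((x-5)(x-6)) = A/(x-5) + B/(x-6)
A = -1, B = 1
∫ [-1· 1/(x-5) + 1· 1/(x-6)] dx
= (1)[ln|x-6| - ln|x-5|] + C

Answer: ln|(x-6)/(x-5)| + C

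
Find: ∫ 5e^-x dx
Since d/dx[e^-x] = - e^-x, we get -5e^-x+C

Answer: -5e^-x+C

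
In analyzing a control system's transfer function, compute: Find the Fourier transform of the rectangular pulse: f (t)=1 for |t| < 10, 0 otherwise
F(omega)=integral from -10 to 10 of e^(-j * omega * t) dt
=2 * sin(10 * omega)/omega=20 * sinc(10 * omega/pi)

Answer: 2 * sin(10 * omega)/omega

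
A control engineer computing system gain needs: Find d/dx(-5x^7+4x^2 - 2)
Power rule: d/dx(ax^n) = n·a·x^(n-1)
Term by term: -35·x^6 + 8·x

Answer: -35x^6 + 8x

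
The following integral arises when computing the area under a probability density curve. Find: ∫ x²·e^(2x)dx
Integration by parts twice:
First: u=x², dv=e^(2x) dx => x²e^(2x)/2 - (2/2)∫ xe^(2x) dx
Second (∫ xe^(2x) dx): xe^(2x)/2 - e^(2x)/4
Combining: e^(2x)(x²/2 - 2x/4 + 2/8) + C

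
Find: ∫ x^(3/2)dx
Power rule: ∫ x^(3/2) dx=x^(5/2)/(5/2)+C

Answer: (2/5)·x^(5/2)+C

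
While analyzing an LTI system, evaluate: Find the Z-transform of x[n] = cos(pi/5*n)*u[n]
Z{cos(w0 * n) * u[n]}=z(z - cos(w0))/(z^2 - 2z * cos(w0) + 1)
With w0=pi/5: X(z)=z(z - cos(pi/5))/(z^2 - 2z * cos(pi/5) + 1)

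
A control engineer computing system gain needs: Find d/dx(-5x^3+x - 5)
Power rule: d/dx(ax^n)=n·a·x^(n-1)
Term by term: -15·x^2 + 1

Answer: -15x^2 + 1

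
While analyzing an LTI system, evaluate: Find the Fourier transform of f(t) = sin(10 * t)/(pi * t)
sin(W * t)/(pi * t)=(W/pi) * sinc(W * t/pi) is the impulse response of the ideal low-pass filter with cutoff W (here W=10).
Its Fourier transform is a rectangular function:
F(omega)=1 for |omega| < 10, 0 otherwise

Answer: rect(omega/20) [i.e., 1 for |omega| < 10, 0 otherwise]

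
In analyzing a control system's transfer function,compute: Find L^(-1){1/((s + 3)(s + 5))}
Partial fractions: 1/((s + 3)(s + 5)) = A/(s + 3) + B/(s + 5)
Cover-up: A = 1/(s + 5)|_{s = -3} = 1/2; B = 1/(s + 3)|_{s = -5} = -1/2
L^(-1) = (1/2)e^(-3t) - (1/2)e^(-5t)

Answer: (1/2)(e^(-3t) - e^(-5t))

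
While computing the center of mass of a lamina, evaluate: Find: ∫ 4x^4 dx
Using power rule: ∫ 4x^4 dx=4/5 x^5+C=(4/5)x^5+C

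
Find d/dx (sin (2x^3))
Chain rule: d/dx[sin(u)]=cos(u)·u' where u=2x^3
u'=6x^2

Answer: 6x^2·cos(2x^3)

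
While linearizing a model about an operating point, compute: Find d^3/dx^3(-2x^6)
Apply power rule 3 times:
d^1: -12x^5
d^2: -60x^4
d^3: -240x^3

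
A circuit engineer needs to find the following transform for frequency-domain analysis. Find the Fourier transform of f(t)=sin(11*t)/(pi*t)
sin(W * t)/(pi * t) = (W/pi) * sinc(W * t/pi) is the impulse response of the ideal low-pass filter with cutoff W (here W = 11).
Its Fourier transform is a rectangular function:
F(omega) = 1 for |omega| < 11, 0 otherwise

Answer: rect(omega/22) [i.e., 1 for |omega| < 11, 0 otherwise]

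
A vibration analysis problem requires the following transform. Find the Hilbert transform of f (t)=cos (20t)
The Hilbert transform shifts each frequency component by -pi/2.
H{cos(wt)}=sin(wt)
With w=20: H{cos(20t)}=sin(20t)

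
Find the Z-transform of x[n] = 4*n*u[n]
Z{n*u[n]}=z/(z-1)^2
By linearity: Z{4*n*u[n]}=4z/(z-1)^2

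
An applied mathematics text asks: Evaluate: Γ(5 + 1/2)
Γ(n + 1/2)=(2n)!√π/(4^n·n!)
=3628800√π/(1024·120)=(945/32)·√π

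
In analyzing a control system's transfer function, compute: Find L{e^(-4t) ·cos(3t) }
First shifting: L{e^(at)f(t)} = F(s-a)
L{cos(3t)} = s/(s² + 9)
Shift: (s + 4)/((s + 4)² + 9)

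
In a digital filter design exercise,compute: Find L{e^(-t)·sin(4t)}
First shifting: L{e^(at)f(t)} = F(s-a)
L{sin(4t)} = 4/(s²+16)
Shift: 4/((s+1)²+16)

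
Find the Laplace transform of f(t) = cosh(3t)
L{cosh(at)}=s/(s²-a²)
L{cosh(3t)}=s/(s²-9)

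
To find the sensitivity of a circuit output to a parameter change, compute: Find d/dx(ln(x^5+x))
Chain rule: d/dx[ln(u)]=u'/u where u=x^5+x
u'=5x^4+1

Answer: (5x^4+1)/(x^5+x)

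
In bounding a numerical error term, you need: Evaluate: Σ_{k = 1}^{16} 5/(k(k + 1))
Partial fractions: 5/(k(k + 1)) = 5/k - 5/(k + 1)
Telescoping sum: 5(1 - 1/17) = 5·16/17

Answer: 80/17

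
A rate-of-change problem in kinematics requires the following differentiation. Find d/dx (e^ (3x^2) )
Chain rule: d/dx[e^u]=e^u · u' where u=3x^2
u'=6x

Answer: 6x·e^(3x^2)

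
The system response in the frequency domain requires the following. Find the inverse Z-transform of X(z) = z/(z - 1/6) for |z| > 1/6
Standard pair: z/(z-a) <-> a^n * u[n] for causal signals
With a = 1/6: x[n] = (1/6)^n * u[n]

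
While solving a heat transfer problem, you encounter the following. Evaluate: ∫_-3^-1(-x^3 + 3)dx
Step 1: Find antiderivative F(x) = (-1/4)x^4 + 3x
Step 2: F(-1) - F(-3) = -13/4 - (-117/4) = 26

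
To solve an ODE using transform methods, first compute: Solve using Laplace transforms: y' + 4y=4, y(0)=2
Take L of both sides: sY(s)-2+4Y(s)=4/s
Y(s)(s+4)=4/s+2
Y(s)=4/(s(s+4))+2/(s+4)
Partial fractions: 4/(s(s+4))=1/s - 1/(s+4)
So Y(s)=1/s+1/(s+4)
Inverse transform (L^(-1){1/s}=1, L^(-1){1/(s+4)}=e^(-4t)):

Answer: y(t)=1+e^(-4t)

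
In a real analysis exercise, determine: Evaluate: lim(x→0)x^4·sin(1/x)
Squeeze theorem: -|x^4| ≤ x^4·sin(1/x) ≤ |x^4|
Since x^4 → 0 as x → 0, by squeeze theorem the limit is 0

Answer: 0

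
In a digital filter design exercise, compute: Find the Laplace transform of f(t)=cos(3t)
L{cos(wt)}=s/(s²+w²)
L{cos(3t)}=s/(s²+9)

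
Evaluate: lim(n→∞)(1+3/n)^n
This is the definition of e^3: lim(1+3/n)^n=e^3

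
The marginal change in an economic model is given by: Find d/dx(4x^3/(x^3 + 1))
Quotient rule: (f/g)'=(f'g - fg')/g²
f=4x^3, f'=12x^2
g=x^3+1, g'=3x^2

Answer: (12x^2·(x^3+1)-12x^5)/(x^3+1)²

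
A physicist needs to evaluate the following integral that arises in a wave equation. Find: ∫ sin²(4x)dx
Using identity sin²(u)=(1 - cos(2u))/2:
∫ (1 - cos(8x))/2 dx=x/2 - sin(8x)/16 + C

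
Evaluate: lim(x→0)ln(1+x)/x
L'Hôpital (0/0): lim 1/(1+x) / 1 = 1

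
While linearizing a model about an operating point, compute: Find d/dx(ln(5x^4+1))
Chain rule: d/dx[ln(u)]=u'/u where u=5x^4 + 1
u'=20x^3

Answer: (20x^3)/(5x^4 + 1)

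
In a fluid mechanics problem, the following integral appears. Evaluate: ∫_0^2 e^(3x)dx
Antiderivative: (1/3)e^(3x)
Evaluate: (1/3)(e^6 - 1)

Answer: (e^6 - 1)/3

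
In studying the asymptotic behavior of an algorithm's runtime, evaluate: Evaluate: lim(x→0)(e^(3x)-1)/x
L'Hôpital (0/0): lim 3e^(3x)/1 = 3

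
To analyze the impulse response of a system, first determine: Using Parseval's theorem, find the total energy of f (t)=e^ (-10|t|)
Parseval's theorem: E = integral |f(t)|^2 dt = (1/2pi) integral |F(omega)|^2 domega
E = integral_{-inf}^{inf} e^(-20|t|) dt = 2*integral_0^inf e^(-20t) dt = 2/(2*10) = 1/10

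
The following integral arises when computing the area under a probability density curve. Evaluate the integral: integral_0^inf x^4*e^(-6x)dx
This is a Gamma integral. Substitute u = 6x (du = 6 dx):
integral_0^inf x^4 * e^(-6x) dx = (1/6^5) integral_0^inf u^4 * e^(-u) du
= Gamma(5)/6^5 = 4!/6^5 = 24/7776

Answer: 1/324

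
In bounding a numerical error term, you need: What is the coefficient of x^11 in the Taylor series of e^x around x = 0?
Taylor series of e^x = Σ x^n/n!
Coefficient of x^11 = 1/11! = 1/39916800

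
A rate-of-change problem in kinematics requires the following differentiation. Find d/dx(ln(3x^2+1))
Chain rule: d/dx[ln(u)]=u'/u where u=3x^2+1
u'=6x

Answer: (6x)/(3x^2+1)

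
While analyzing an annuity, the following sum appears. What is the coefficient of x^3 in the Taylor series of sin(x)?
sin(x)=Σ (-1)^k x^(2k+1)/(2k+1)!
For x^3: (-1)^1/3!=-1/6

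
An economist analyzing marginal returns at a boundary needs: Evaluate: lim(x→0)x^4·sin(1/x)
Squeeze theorem: -|x^4| ≤ x^4·sin(1/x) ≤ |x^4|
Since x^4 → 0 as x → 0, by squeeze theorem the limit is 0

Answer: 0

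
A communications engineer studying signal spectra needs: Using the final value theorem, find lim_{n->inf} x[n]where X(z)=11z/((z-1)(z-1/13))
Final value theorem: lim x[n]=lim_{z->1} (z-1)*X(z)
(z-1)*X(z)=11z/(z-1/13)
As z->1: 11/(1-1/13)=11/(12/13)=143/12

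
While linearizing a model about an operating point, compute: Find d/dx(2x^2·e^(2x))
Product rule: (fg)' = f'g + fg'
f = 2x^2, f' = 4x
g = e^(2x), g' = 2·e^(2x)

Answer: 4x·e^(2x) + 4x^2·e^(2x)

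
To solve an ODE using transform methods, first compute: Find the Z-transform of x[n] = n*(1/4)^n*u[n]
Using the property Z{n * a^n * u[n]} = az/(z-a)^2
With a = 1/4: X(z) = (1/4)z/(z - 1/4)^2, |z| > 1/4

Answer: (1/4)z/(z - 1/4)^2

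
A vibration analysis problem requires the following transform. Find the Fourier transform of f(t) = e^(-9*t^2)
The Fourier transform of a Gaussian e^(-a * t^2) is sqrt(pi/a) * e^(-omega^2/(4a)).
With a=9: F(omega)=sqrt(pi)/3 * e^(-omega^2/36)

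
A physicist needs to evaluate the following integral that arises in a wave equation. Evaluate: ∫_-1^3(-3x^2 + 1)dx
Step 1: Find antiderivative F(x) = -x^3 + x
Step 2: F(3) - F(-1) = -24 - (0) = -24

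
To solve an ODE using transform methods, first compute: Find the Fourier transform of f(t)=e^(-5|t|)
Using the standard pair: F{e^(-a|t|)}=2a/(a^2+omega^2)
With a=5: F(omega)=10/(25+omega^2)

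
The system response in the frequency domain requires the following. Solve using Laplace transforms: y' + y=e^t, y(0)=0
Take L: sY - 0 + Y=1/(s-1)
Y(s + 1)=1/(s-1) + 0
Y=1/((s-1)(s + 1)) + 0/(s + 1)
Partial fractions: 1/((s-1)(s + 1))=(1/2)/(s-1) - (1/2)/(s + 1)
So Y=(1/2)/(s-1) - (1/2)/(s + 1)
Inverse Laplace transform (L^(-1){1/(s-1)}=e^t, L^(-1){1/(s + 1)}=e^(-t)):

Answer: y(t)=(1/2)·e^t - (1/2)·e^(-t)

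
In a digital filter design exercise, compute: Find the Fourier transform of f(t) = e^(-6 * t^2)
The Fourier transform of a Gaussian e^(-a*t^2) is sqrt(pi/a)*e^(-omega^2/(4a)).
With a = 6: F(omega) = sqrt(pi/6)*e^(-omega^2/24)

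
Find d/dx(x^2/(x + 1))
Quotient rule: (f/g)'=(f'g - fg')/g²
f=x^2, f'=2x
g=x + 1, g'=1

Answer: (2x·(x + 1) - x^2)/(x + 1)²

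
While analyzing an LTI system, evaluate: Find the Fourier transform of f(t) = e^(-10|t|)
Using the standard pair: F{e^(-a|t|)}=2a/(a^2+omega^2)
With a=10: F(omega)=20/(100+omega^2)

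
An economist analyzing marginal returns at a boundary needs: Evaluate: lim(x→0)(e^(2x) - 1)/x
L'Hôpital (0/0): lim 2e^(2x)/1 = 2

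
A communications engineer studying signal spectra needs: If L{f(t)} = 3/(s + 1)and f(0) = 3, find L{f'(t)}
L{f'(t)} = s·F(s) - f(0) = 3s/(s+1)-3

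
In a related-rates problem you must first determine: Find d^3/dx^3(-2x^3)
Apply power rule 3 times:
d^1: -6x^2
d^2: -12x
d^3: -12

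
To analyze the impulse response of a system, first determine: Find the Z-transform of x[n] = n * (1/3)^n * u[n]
Using the property Z{n * a^n * u[n]}=az/(z-a)^2
With a=1/3: X(z)=(1/3)z/(z - 1/3)^2, |z| > 1/3

Answer: (1/3)z/(z - 1/3)^2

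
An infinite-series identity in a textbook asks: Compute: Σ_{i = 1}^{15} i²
Using formula: Σ i^2 = n(n + 1)(2n + 1)/6 = 15·16·31/6 = 1240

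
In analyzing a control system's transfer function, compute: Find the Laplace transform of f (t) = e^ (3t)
L{e^(at)}=1/(s-a)
L{e^(3t)}=1/(s-3)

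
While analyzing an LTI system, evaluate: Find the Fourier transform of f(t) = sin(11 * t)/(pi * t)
sin(W*t)/(pi*t) = (W/pi)*sinc(W*t/pi) is the impulse response of the ideal low-pass filter with cutoff W (here W = 11).
Its Fourier transform is a rectangular function:
F(omega) = 1 for |omega| < 11, 0 otherwise

Answer: rect(omega/22) [i.e., 1 for |omega| < 11, 0 otherwise]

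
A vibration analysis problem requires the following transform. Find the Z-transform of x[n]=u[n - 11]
Using the time-shift property: Z{u[n-11]}=z^(-11)*z/(z-1)
=z^(-10)/(z-1)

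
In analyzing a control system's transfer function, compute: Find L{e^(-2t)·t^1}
First shifting: L{e^(at)f(t)}=F(s-a)
L{t^1}=1/s^2
Shift s → s+2: 1/(s+2)^2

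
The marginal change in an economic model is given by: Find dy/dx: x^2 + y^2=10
Differentiate: 2x+2y·(dy/dx) = 0
dy/dx = -2x/(2y)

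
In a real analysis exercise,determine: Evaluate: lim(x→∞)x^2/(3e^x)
Apply L'Hôpital 2 times (∞/∞ each time):
Eventually get 2!/(3e^x) → 0

Answer: 0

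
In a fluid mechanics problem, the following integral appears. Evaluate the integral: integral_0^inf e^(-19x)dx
integral_0^inf e^(-19x) dx=[-1/19 * e^(-19x)]_0^inf
=0 - (-1/19)=1/19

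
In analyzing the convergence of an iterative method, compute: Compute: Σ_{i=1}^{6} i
Using formula: Σ i^1 = n(n + 1)/2 = 6·7/2 = 21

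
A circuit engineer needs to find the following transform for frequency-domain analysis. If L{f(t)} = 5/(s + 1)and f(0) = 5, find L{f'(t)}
L{f'(t)}=s·F(s) - f(0)=5s/(s+1)-5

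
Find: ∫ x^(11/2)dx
Power rule: ∫ x^(11/2) dx=x^(13/2)/(13/2) + C

Answer: (2/13)·x^(13/2) + C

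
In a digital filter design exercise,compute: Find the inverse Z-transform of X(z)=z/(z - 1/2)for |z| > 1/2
Standard pair: z/(z-a) <-> a^n*u[n] for causal signals
With a = 1/2: x[n] = (1/2)^n*u[n]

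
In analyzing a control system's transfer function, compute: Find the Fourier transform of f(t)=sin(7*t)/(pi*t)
sin(W * t)/(pi * t) = (W/pi) * sinc(W * t/pi) is the impulse response of the ideal low-pass filter with cutoff W (here W = 7).
Its Fourier transform is a rectangular function:
F(omega) = 1 for |omega| < 7, 0 otherwise

Answer: rect(omega/14) [i.e., 1 for |omega| < 7, 0 otherwise]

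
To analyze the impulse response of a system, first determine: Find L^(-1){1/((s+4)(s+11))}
Partial fractions: 1/((s + 4)(s + 11))=A/(s + 4) + B/(s + 11)
Cover-up: A=1/(s + 11)|_{s=-4}=1/7; B=1/(s + 4)|_{s=-11}=-1/7
L^(-1)=(1/7)e^(-4t) - (1/7)e^(-11t)

Answer: (1/7)(e^(-4t) - e^(-11t))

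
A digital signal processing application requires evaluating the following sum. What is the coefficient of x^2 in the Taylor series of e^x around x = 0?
Taylor series of e^x=Σ x^n/n!
Coefficient of x^2=1/2!=1/2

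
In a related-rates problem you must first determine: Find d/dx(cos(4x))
Chain rule: d/dx[cos(u)] = -sin(u)·u' where u = 4x
u' = 4

Answer: -4·sin(4x)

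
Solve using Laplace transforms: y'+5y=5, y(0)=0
Take L of both sides: sY(s) - 0 + 5Y(s)=5/s
Y(s)(s + 5)=5/s + 0
Y(s)=5/(s(s + 5)) + 0/(s + 5)
Partial fractions: 5/(s(s + 5))=1/s - 1/(s + 5)
So Y(s)=1/s - 1/(s + 5)
Inverse transform (L^(-1){1/s}=1, L^(-1){1/(s + 5)}=e^(-5t)):

Answer: y(t)=1 - e^(-5t)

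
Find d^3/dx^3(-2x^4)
Apply power rule 3 times:
d^1: -8x^3
d^2: -24x^2
d^3: -48x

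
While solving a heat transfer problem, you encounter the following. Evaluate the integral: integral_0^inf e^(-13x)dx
integral_0^inf e^(-13x) dx = [-1/13 * e^(-13x)]_0^inf
= 0 - (-1/13) = 1/13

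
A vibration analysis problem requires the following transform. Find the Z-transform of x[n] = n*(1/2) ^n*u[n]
Using the property Z{n * a^n * u[n]} = az/(z-a)^2
With a = 1/2: X(z) = (1/2)z/(z - 1/2)^2, |z| > 1/2

Answer: (1/2)z/(z - 1/2)^2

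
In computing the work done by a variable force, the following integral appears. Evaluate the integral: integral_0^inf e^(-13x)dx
integral_0^inf e^(-13x) dx = [-1/13 * e^(-13x)]_0^inf
= 0 - (-1/13) = 1/13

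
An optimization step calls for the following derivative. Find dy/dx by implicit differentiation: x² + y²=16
Differentiate both sides: 2x + 2y·(dy/dx)=0
Solve: dy/dx=-2x/(2y)=-x/y

Answer: dy/dx=-x/y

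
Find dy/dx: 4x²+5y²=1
Differentiate: 8x + 10y·(dy/dx)=0
dy/dx=-8x/(10y)=-(4/5)·(x/y)

Answer: dy/dx=-(4/5)·(x/y)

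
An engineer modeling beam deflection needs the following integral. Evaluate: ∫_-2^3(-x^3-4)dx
Step 1: Find antiderivative F(x) = (-1/4)x^4-4x
Step 2: F(3) - F(-2) = -129/4 - (4) = -145/4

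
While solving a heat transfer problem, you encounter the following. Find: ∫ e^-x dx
Since d/dx[e^-x] = - e^-x, we get -1e^-x + C

Answer: -e^-x + C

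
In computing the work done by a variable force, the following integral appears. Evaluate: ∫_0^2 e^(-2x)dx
Antiderivative: (1/(-2))e^(-2x)
Evaluate: (1/(-2))(e^-4-1)

Answer: (e^-4-1)/(-2)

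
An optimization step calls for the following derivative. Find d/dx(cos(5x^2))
Chain rule: d/dx[cos(u)] = -sin(u)·u' where u = 5x^2
u' = 10x

Answer: -10x·sin(5x^2)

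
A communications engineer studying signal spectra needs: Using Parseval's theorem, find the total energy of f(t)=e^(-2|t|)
Parseval's theorem: E=integral |f(t)|^2 dt=(1/2pi) integral |F(omega)|^2 domega
E=integral_{-inf}^{inf} e^(-4|t|) dt=2 * integral_0^inf e^(-4t) dt=2/(2 * 2)=1/2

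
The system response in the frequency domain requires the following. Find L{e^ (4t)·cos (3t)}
First shifting: L{e^(at)f(t)}=F(s-a)
L{cos(3t)}=s/(s²+9)
Shift: (s-4)/((s-4)²+9)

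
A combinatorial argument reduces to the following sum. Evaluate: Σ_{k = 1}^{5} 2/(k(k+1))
Partial fractions: 2/(k(k+1)) = 2/k - 2/(k+1)
Telescoping sum: 2(1-1/6) = 2·5/6

Answer: 5/3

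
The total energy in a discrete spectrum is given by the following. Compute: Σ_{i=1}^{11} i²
Using formula: Σ i^2=n(n+1)(2n+1)/6=11·12·23/6=506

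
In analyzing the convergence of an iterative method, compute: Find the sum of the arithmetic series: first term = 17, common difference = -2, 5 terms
Last term: a_n=17+(5-1)·-2=9
Sum=n(a_1+a_n)/2=5(17+9)/2=65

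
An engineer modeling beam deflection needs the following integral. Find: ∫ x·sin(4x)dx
By parts: u = x, dv = sin(4x) dx
du = dx, v = -cos(4x)/4
= -x·cos(4x)/4 + sin(4x)/4² + C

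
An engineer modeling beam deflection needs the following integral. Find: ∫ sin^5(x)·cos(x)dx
Let u = sin(x), du = cos(x) dx
∫ u^5 du = u^6/6 + C

Answer: sin^6(x)/6 + C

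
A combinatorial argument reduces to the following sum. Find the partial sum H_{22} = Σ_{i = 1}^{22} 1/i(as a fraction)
H_22=1+1/2+1/3+...+1/22
=19093197/5173168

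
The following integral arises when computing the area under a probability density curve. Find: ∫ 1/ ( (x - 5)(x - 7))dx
Partial fractions: 1/((x-5)(x-7)) = A/(x-5)+B/(x-7)
A = -1/2, B = 1/2
∫ [-1/2· 1/(x-5)+1/2· 1/(x-7)] dx
= (1/2)[ln|x-7| - ln|x-5|]+C

Answer: (1/2)·ln|(x-7)/(x-5)|+C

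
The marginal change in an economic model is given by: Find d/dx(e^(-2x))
Chain rule: d/dx[e^u]=e^u · u' where u=-2x
u'=-2

Answer: -2·e^(-2x)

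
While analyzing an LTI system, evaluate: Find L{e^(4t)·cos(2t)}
First shifting: L{e^(at)f(t)}=F(s-a)
L{cos(2t)}=s/(s² + 4)
Shift: (s-4)/((s-4)² + 4)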